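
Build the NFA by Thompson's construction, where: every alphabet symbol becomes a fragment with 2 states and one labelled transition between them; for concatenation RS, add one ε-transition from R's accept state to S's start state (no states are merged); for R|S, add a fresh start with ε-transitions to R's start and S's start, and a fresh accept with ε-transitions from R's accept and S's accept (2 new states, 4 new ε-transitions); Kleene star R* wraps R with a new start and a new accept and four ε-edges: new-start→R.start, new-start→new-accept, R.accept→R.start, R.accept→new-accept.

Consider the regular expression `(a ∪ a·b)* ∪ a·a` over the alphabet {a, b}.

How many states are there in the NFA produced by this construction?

16

Bottom-up over the parse tree:
Each of the 5 symbol leaves contributes a 2-state fragment.
  a·b → 4 states
  a ∪ a·b → 8 states
  (a ∪ a·b)* → 10 states
  a·a → 4 states
  (a ∪ a·b)* ∪ a·a → 16 states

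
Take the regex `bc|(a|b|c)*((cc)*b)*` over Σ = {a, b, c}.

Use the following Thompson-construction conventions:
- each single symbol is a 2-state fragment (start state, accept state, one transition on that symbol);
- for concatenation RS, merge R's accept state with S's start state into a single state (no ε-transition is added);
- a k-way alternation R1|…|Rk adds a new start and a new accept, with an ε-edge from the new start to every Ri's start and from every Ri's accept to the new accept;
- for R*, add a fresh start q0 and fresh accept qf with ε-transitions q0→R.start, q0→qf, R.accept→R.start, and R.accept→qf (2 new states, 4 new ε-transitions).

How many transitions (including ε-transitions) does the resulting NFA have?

Bottom-up over the parse tree:
Each of the 8 symbol leaves contributes 1 transition (1 symbol, 0 ε).
  bc = 2 transitions (2 symbol, 0 ε)
  a|b|c = 9 transitions (3 symbol, 6 ε)
  (a|b|c)* = 13 transitions (3 symbol, 10 ε)
  cc = 2 transitions (2 symbol, 0 ε)
  (cc)* = 6 transitions (2 symbol, 4 ε)
  (cc)*b = 7 transitions (3 symbol, 4 ε)
  ((cc)*b)* = 11 transitions (3 symbol, 8 ε)
  (a|b|c)*((cc)*b)* = 24 transitions (6 symbol, 18 ε)
  bc|(a|b|c)*((cc)*b)* = 30 transitions (8 symbol, 22 ε)

30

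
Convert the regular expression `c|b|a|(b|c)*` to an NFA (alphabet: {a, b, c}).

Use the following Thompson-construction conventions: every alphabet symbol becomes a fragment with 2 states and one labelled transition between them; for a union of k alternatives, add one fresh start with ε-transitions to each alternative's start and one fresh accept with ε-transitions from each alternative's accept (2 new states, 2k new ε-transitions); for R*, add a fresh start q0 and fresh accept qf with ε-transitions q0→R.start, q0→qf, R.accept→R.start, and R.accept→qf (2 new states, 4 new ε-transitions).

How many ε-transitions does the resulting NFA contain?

Building bottom-up:
Each of the 5 symbol leaves contributes 0 ε-transitions.
  b|c — 4 ε-transitions
  (b|c)* — 8 ε-transitions
  c|b|a|(b|c)* — 16 ε-transitions

16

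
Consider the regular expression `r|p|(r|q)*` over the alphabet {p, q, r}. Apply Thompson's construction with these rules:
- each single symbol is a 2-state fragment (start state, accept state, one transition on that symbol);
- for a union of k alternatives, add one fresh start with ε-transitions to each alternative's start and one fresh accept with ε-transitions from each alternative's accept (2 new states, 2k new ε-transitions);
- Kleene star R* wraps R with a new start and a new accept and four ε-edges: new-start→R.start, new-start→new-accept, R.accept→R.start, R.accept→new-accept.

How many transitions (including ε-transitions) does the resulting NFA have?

18

Bottom-up over the parse tree:
Each of the 4 symbol leaves contributes 1 transition (1 symbol, 0 ε).
  r|q — 6 transitions (2 symbol, 4 ε)
  (r|q)* — 10 transitions (2 symbol, 8 ε)
  r|p|(r|q)* — 18 transitions (4 symbol, 14 ε)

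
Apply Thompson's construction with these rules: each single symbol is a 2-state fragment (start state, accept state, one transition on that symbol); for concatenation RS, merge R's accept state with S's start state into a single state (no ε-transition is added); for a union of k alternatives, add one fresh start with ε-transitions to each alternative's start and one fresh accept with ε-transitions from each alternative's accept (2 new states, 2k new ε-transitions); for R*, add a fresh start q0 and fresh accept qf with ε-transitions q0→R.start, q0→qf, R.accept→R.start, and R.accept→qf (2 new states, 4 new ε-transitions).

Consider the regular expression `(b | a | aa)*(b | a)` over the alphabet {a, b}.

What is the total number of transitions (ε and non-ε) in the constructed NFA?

20

Per subexpression:
Each of the 6 symbol leaves contributes 1 transition (1 symbol, 0 ε).
  aa : 2 transitions (2 symbol, 0 ε)
  b | a | aa : 10 transitions (4 symbol, 6 ε)
  (b | a | aa)* : 14 transitions (4 symbol, 10 ε)
  b | a : 6 transitions (2 symbol, 4 ε)
  (b | a | aa)*(b | a) : 20 transitions (6 symbol, 14 ε)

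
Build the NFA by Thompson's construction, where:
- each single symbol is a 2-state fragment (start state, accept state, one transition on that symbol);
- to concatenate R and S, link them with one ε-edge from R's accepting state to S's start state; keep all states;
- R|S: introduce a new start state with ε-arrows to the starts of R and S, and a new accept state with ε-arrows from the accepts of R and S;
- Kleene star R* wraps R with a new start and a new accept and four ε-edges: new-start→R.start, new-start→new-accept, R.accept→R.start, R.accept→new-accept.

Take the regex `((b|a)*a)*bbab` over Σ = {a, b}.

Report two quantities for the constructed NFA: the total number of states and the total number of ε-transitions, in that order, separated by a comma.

20, 17

Building bottom-up:
Each of the 7 symbol leaves contributes 2 states and 0 ε-transitions.
  b|a → 6 states, 4 ε-transitions
  (b|a)* → 8 states, 8 ε-transitions
  (b|a)*a → 10 states, 9 ε-transitions
  ((b|a)*a)* → 12 states, 13 ε-transitions
  ((b|a)*a)*bbab → 20 states, 17 ε-transitions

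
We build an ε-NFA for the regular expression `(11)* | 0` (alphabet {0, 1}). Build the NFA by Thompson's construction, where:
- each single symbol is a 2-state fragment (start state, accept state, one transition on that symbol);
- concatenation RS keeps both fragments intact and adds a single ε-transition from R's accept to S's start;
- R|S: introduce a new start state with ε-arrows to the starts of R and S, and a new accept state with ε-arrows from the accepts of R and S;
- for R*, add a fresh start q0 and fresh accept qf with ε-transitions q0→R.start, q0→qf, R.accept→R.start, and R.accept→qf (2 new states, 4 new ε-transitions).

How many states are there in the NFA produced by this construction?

10

By structural recursion:
Each of the 3 symbol leaves contributes a 2-state fragment.
  11 — 4 states
  (11)* — 6 states
  (11)* | 0 — 10 states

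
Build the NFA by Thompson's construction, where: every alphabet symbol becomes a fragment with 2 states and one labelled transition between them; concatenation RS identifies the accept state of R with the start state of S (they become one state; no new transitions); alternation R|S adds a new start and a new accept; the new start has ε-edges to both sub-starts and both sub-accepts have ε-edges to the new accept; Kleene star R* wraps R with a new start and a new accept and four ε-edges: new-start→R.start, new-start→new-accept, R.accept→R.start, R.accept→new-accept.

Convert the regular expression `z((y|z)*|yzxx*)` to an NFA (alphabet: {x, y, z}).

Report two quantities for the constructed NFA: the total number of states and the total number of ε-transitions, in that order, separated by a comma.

Recursing over subexpressions:
Each of the 7 symbol leaves contributes 2 states and 0 ε-transitions.
  y|z — 6 states, 4 ε-transitions
  (y|z)* — 8 states, 8 ε-transitions
  x* — 4 states, 4 ε-transitions
  yzxx* — 7 states, 4 ε-transitions
  (y|z)*|yzxx* — 17 states, 16 ε-transitions
  z((y|z)*|yzxx*) — 18 states, 16 ε-transitions

18, 16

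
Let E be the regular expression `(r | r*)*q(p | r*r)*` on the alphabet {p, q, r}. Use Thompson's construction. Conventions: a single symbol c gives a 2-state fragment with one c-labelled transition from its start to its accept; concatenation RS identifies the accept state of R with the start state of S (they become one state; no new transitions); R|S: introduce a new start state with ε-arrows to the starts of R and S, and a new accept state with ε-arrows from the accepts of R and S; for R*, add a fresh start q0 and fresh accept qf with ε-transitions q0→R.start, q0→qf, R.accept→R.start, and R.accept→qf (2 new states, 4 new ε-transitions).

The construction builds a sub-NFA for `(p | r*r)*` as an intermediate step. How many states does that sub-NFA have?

11

Fragment for `(p | r*r)*`:
Each of the 3 symbol leaves contributes a 2-state fragment.
  r* = 4 states
  r*r = 5 states
  p | r*r = 9 states
  (p | r*r)* = 11 states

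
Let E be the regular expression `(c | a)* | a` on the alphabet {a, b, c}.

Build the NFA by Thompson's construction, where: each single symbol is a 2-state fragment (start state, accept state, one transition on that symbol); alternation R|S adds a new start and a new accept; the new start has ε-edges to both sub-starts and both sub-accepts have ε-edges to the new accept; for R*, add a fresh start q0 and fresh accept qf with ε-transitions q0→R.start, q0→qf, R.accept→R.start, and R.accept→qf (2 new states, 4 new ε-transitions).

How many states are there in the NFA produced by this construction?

12

Bottom-up over the parse tree:
Each of the 3 symbol leaves contributes a 2-state fragment.
  c | a = 6 states
  (c | a)* = 8 states
  (c | a)* | a = 12 states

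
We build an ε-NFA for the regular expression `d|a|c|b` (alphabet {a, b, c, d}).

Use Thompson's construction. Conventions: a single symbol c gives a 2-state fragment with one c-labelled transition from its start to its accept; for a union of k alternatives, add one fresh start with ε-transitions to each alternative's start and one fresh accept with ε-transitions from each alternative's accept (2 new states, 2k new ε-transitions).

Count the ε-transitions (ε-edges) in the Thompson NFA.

Per subexpression:
Each of the 4 symbol leaves contributes 0 ε-transitions.
  d|a|c|b = 8 ε-transitions

8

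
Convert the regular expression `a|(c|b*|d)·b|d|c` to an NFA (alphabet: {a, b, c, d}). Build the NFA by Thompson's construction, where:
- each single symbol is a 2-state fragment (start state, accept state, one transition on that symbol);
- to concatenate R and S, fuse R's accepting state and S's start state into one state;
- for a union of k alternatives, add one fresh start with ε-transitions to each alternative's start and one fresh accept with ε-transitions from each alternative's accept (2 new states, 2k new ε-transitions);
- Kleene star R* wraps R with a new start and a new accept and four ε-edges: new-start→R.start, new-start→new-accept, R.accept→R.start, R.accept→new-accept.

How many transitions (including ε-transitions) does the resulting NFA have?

Building bottom-up:
Each of the 7 symbol leaves contributes 1 transition (1 symbol, 0 ε).
  b* — 5 transitions (1 symbol, 4 ε)
  c|b*|d — 13 transitions (3 symbol, 10 ε)
  (c|b*|d)·b — 14 transitions (4 symbol, 10 ε)
  a|(c|b*|d)·b|d|c — 25 transitions (7 symbol, 18 ε)

25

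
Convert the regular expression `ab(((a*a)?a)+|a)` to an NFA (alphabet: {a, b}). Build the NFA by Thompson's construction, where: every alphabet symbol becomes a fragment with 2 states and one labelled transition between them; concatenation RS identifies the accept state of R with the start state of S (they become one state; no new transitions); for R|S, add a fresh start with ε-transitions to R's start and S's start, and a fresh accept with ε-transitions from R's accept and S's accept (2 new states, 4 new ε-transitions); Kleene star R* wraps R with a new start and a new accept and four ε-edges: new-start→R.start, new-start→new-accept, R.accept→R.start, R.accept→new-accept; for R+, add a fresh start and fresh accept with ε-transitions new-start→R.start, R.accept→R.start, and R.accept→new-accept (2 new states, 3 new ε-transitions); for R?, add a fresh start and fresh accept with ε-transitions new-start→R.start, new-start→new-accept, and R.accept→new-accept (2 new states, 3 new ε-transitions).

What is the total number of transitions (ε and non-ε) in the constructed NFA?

Bottom-up over the parse tree:
Each of the 6 symbol leaves contributes 1 transition (1 symbol, 0 ε).
  a* → 5 transitions (1 symbol, 4 ε)
  a*a → 6 transitions (2 symbol, 4 ε)
  (a*a)? → 9 transitions (2 symbol, 7 ε)
  (a*a)?a → 10 transitions (3 symbol, 7 ε)
  ((a*a)?a)+ → 13 transitions (3 symbol, 10 ε)
  ((a*a)?a)+|a → 18 transitions (4 symbol, 14 ε)
  ab(((a*a)?a)+|a) → 20 transitions (6 symbol, 14 ε)

20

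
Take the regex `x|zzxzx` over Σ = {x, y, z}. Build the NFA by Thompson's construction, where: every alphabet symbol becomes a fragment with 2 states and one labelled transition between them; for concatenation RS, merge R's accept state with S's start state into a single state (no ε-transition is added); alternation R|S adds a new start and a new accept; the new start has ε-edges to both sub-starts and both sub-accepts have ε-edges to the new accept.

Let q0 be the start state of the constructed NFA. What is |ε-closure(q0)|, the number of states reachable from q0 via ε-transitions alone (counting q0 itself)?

3

Work bottom-up. For each fragment F, track |ε-closure(F.start)| and whether F's accept lies in that closure (i.e. whether F accepts ε). A single-symbol fragment has closure size 1 and does not accept ε.
  zzxzx → |closure| equals the left operand's closure size = 1 (its accept is not ε-reachable, so the closure stops there)
  x|zzxzx → |closure| = 1 + 1 + 1 = 3 (the new accept is not ε-reachable since no branch accepts ε)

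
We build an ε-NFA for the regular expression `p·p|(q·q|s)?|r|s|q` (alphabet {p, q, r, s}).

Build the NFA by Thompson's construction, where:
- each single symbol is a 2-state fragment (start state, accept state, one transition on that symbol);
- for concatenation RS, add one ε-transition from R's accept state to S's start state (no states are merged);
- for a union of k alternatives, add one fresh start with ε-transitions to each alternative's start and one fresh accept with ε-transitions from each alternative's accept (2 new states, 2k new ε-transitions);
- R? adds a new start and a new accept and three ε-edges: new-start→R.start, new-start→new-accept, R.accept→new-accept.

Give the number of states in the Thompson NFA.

Building bottom-up:
Each of the 8 symbol leaves contributes a 2-state fragment.
  p·p : 4 states
  q·q : 4 states
  q·q|s : 8 states
  (q·q|s)? : 10 states
  p·p|(q·q|s)?|r|s|q : 22 states

22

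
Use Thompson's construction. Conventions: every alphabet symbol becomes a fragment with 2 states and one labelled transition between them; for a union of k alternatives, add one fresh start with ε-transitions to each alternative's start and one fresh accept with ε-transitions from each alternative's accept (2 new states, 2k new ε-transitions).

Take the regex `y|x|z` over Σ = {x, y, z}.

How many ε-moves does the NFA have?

By structural recursion:
Each of the 3 symbol leaves contributes 0 ε-transitions.
  y|x|z = 6 ε-transitions

6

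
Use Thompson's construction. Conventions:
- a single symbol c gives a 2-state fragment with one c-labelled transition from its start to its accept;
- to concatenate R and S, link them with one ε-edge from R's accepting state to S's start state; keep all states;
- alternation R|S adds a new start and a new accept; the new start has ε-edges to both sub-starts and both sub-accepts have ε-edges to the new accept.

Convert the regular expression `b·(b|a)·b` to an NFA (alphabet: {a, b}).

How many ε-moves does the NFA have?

6

By structural recursion:
Each of the 4 symbol leaves contributes 0 ε-transitions.
  b|a = 4 ε-transitions
  b·(b|a)·b = 6 ε-transitions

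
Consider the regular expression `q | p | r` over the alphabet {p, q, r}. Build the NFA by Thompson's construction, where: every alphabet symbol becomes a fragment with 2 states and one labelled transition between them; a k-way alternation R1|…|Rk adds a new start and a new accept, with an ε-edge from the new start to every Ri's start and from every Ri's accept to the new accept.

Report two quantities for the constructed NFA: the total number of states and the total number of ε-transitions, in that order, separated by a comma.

8, 6

Per subexpression:
Each of the 3 symbol leaves contributes 2 states and 0 ε-transitions.
  q | p | r : 8 states, 6 ε-transitions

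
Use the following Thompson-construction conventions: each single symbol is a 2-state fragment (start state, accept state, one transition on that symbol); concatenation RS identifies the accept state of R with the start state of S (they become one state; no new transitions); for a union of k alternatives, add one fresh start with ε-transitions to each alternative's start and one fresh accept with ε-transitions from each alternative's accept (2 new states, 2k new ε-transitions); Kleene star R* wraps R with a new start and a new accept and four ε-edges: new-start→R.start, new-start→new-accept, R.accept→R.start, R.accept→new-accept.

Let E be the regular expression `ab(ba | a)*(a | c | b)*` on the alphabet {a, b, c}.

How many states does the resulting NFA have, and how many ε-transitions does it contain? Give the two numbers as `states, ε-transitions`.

Bottom-up over the parse tree:
Each of the 8 symbol leaves contributes 2 states and 0 ε-transitions.
  ba → 3 states, 0 ε-transitions
  ba | a → 7 states, 4 ε-transitions
  (ba | a)* → 9 states, 8 ε-transitions
  a | c | b → 8 states, 6 ε-transitions
  (a | c | b)* → 10 states, 10 ε-transitions
  ab(ba | a)*(a | c | b)* → 20 states, 18 ε-transitions

20, 18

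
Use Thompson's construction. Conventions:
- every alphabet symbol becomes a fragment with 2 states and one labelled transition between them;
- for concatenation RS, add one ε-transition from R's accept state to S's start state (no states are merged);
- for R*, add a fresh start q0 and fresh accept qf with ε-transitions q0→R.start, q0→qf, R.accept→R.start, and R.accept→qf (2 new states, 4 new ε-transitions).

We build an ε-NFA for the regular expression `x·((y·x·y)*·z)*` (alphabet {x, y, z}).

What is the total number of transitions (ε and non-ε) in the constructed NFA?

17

Bottom-up over the parse tree:
Each of the 5 symbol leaves contributes 1 transition (1 symbol, 0 ε).
  y·x·y : 5 transitions (3 symbol, 2 ε)
  (y·x·y)* : 9 transitions (3 symbol, 6 ε)
  (y·x·y)*·z : 11 transitions (4 symbol, 7 ε)
  ((y·x·y)*·z)* : 15 transitions (4 symbol, 11 ε)
  x·((y·x·y)*·z)* : 17 transitions (5 symbol, 12 ε)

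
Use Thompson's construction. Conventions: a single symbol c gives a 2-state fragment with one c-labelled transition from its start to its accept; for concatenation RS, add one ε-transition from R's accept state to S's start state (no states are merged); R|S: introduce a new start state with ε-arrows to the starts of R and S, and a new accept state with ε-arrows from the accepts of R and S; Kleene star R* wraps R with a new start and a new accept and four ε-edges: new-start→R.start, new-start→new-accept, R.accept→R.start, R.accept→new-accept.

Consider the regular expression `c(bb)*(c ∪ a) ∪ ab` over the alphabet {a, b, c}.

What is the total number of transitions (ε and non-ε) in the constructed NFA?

By structural recursion:
Each of the 7 symbol leaves contributes 1 transition (1 symbol, 0 ε).
  bb → 3 transitions (2 symbol, 1 ε)
  (bb)* → 7 transitions (2 symbol, 5 ε)
  c ∪ a → 6 transitions (2 symbol, 4 ε)
  c(bb)*(c ∪ a) → 16 transitions (5 symbol, 11 ε)
  ab → 3 transitions (2 symbol, 1 ε)
  c(bb)*(c ∪ a) ∪ ab → 23 transitions (7 symbol, 16 ε)

23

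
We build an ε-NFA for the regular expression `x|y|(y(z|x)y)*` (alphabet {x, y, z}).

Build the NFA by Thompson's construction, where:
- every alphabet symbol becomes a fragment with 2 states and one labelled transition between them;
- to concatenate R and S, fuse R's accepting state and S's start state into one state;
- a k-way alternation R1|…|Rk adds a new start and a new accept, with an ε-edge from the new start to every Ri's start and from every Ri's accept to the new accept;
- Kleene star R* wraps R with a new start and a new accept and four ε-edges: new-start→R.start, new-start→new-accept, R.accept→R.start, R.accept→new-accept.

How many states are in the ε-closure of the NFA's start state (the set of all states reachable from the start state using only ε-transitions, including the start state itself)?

Work bottom-up. For each fragment F, track |ε-closure(F.start)| and whether F's accept lies in that closure (i.e. whether F accepts ε). A single-symbol fragment has closure size 1 and does not accept ε.
  z|x : C = 1 + 1 + 1 = 3 (the new accept is not ε-reachable since no branch accepts ε)
  y(z|x)y : same as the first factor's closure: C = 1
  (y(z|x)y)* : C = 1 (new start) + 1 (body) + 1 (new accept) = 3
  x|y|(y(z|x)y)* : new start ε-reaches every alternative's start; at least one alternative accepts ε, so the union's new accept is reached too: C = 1 + 1 + 1 + 3 + 1 = 7

7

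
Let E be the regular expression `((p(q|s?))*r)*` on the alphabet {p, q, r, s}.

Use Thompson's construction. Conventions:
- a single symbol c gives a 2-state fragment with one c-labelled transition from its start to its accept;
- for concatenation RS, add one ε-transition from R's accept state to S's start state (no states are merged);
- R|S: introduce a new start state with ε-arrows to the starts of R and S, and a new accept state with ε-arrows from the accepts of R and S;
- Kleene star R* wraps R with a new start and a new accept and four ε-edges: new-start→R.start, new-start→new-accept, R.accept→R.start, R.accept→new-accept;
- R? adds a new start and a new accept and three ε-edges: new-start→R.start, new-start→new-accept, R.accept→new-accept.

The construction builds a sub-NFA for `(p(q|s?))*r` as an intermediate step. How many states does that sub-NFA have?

14

Fragment for `(p(q|s?))*r`:
Each of the 4 symbol leaves contributes a 2-state fragment.
  s? — 4 states
  q|s? — 8 states
  p(q|s?) — 10 states
  (p(q|s?))* — 12 states
  (p(q|s?))*r — 14 states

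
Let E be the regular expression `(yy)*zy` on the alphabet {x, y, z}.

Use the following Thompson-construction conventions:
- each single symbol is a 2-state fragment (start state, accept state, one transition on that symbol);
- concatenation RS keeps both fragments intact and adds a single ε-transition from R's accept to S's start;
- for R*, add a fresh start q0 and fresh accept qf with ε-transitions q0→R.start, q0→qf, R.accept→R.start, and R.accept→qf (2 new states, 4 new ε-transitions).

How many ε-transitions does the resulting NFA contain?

Bottom-up over the parse tree:
Each of the 4 symbol leaves contributes 0 ε-transitions.
  yy — 1 ε-transition
  (yy)* — 5 ε-transitions
  (yy)*zy — 7 ε-transitions

7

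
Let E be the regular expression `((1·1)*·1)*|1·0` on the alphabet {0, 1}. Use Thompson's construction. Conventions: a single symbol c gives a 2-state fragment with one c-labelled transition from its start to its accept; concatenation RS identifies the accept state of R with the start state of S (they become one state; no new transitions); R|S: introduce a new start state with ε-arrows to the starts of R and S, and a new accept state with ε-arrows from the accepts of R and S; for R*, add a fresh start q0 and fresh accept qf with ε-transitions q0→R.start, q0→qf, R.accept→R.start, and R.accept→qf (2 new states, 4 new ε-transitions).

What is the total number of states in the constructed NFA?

Per subexpression:
Each of the 5 symbol leaves contributes a 2-state fragment.
  1·1 — 3 states
  (1·1)* — 5 states
  (1·1)*·1 — 6 states
  ((1·1)*·1)* — 8 states
  1·0 — 3 states
  ((1·1)*·1)*|1·0 — 13 states

13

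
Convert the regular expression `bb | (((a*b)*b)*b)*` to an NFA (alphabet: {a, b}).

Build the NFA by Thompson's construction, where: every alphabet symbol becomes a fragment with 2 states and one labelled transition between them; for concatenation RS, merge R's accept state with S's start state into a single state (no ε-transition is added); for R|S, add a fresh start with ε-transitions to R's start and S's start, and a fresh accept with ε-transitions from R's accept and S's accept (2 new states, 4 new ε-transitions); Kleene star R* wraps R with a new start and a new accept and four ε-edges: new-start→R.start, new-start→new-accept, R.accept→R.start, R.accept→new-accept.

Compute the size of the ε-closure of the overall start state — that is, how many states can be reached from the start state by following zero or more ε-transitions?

Compute the ε-closure size of each fragment's start state recursively; a symbol fragment's start has no outgoing ε-edge, so its closure is just itself (size 1).
  bb : |ε-closure| equals the left operand's closure size = 1 (its accept is not ε-reachable, so the closure stops there)
  a* : |ε-closure| = 1 (new start) + 1 (body) + 1 (new accept) = 3
  a*b : the left operand accepts ε, so the closure extends into the next operand (the shared merged state is already counted); |ε-closure| = 3 + (1−1) = 3
  (a*b)* : |ε-closure| = 1 (new start) + 3 (body) + 1 (new accept) = 5
  (a*b)*b : the left operand accepts ε, so the closure extends into the next operand (the shared merged state is already counted); |ε-closure| = 5 + (1−1) = 5
  ((a*b)*b)* : new start has ε-edges to the inner start and to the new accept, so |ε-closure| = 2 + 5 = 7
  ((a*b)*b)*b : the left operand accepts ε, so the closure extends into the next operand (the shared merged state is already counted); |ε-closure| = 7 + (1−1) = 7
  (((a*b)*b)*b)* : |ε-closure| = 1 (new start) + 7 (body) + 1 (new accept) = 9
  bb | (((a*b)*b)*b)* : new start ε-reaches every alternative's start; at least one alternative accepts ε, so the union's new accept is reached too: |ε-closure| = 1 + 1 + 9 + 1 = 12

12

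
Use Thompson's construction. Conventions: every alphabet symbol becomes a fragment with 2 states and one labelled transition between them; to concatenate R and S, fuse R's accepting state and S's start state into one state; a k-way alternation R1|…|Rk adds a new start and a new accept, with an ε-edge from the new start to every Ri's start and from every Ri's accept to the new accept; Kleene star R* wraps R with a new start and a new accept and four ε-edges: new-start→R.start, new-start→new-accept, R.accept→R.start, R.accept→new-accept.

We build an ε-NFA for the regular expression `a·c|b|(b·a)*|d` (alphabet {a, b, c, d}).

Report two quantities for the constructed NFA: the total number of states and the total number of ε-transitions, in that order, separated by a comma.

Per subexpression:
Each of the 6 symbol leaves contributes 2 states and 0 ε-transitions.
  a·c → 3 states, 0 ε-transitions
  b·a → 3 states, 0 ε-transitions
  (b·a)* → 5 states, 4 ε-transitions
  a·c|b|(b·a)*|d → 14 states, 12 ε-transitions

14, 12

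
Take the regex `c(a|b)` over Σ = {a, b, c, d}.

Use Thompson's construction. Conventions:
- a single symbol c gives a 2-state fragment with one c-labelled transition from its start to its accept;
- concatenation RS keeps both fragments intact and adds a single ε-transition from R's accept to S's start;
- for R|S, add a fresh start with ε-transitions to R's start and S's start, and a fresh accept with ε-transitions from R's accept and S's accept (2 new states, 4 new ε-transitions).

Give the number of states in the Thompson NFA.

Recursing over subexpressions:
Each of the 3 symbol leaves contributes a 2-state fragment.
  a|b : 6 states
  c(a|b) : 8 states

8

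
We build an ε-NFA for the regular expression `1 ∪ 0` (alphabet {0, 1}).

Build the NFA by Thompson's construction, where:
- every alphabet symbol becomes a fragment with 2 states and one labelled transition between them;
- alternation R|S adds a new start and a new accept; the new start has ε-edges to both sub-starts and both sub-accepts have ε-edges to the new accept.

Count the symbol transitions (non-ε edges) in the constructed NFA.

Per subexpression:
Each of the 2 symbol leaves contributes exactly 1 symbol transition.
  1 ∪ 0 → 2 symbol transitions

2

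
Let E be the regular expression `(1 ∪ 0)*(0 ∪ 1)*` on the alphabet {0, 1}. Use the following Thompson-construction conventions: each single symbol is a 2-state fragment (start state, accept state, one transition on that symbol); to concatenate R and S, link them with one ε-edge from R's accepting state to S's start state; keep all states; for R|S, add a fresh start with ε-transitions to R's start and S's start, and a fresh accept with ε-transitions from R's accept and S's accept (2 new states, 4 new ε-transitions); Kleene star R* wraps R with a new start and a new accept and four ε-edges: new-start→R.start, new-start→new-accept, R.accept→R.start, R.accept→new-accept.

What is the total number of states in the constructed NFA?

16

By structural recursion:
Each of the 4 symbol leaves contributes a 2-state fragment.
  1 ∪ 0 → 6 states
  (1 ∪ 0)* → 8 states
  0 ∪ 1 → 6 states
  (0 ∪ 1)* → 8 states
  (1 ∪ 0)*(0 ∪ 1)* → 16 states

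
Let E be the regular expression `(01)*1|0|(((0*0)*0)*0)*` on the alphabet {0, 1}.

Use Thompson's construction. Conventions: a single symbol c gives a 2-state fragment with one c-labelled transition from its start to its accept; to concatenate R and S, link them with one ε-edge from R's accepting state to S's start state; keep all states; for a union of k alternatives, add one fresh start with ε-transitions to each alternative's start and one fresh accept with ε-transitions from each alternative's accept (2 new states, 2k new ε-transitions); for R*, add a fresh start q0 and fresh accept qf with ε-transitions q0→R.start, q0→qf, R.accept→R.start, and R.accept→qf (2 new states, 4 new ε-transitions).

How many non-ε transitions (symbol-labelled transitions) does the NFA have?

8

Recursing over subexpressions:
Each of the 8 symbol leaves contributes exactly 1 symbol transition.
  01 — 2 symbol transitions
  (01)* — 2 symbol transitions
  (01)*1 — 3 symbol transitions
  0* — 1 symbol transition
  0*0 — 2 symbol transitions
  (0*0)* — 2 symbol transitions
  (0*0)*0 — 3 symbol transitions
  ((0*0)*0)* — 3 symbol transitions
  ((0*0)*0)*0 — 4 symbol transitions
  (((0*0)*0)*0)* — 4 symbol transitions
  (01)*1|0|(((0*0)*0)*0)* — 8 symbol transitions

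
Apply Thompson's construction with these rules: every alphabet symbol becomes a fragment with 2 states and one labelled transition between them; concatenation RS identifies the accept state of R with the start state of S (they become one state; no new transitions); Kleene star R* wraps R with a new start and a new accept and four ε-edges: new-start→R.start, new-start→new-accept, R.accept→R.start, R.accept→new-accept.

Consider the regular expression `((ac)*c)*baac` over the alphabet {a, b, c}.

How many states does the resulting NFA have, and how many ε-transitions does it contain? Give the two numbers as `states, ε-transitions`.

12, 8

Per subexpression:
Each of the 7 symbol leaves contributes 2 states and 0 ε-transitions.
  ac : 3 states, 0 ε-transitions
  (ac)* : 5 states, 4 ε-transitions
  (ac)*c : 6 states, 4 ε-transitions
  ((ac)*c)* : 8 states, 8 ε-transitions
  ((ac)*c)*baac : 12 states, 8 ε-transitions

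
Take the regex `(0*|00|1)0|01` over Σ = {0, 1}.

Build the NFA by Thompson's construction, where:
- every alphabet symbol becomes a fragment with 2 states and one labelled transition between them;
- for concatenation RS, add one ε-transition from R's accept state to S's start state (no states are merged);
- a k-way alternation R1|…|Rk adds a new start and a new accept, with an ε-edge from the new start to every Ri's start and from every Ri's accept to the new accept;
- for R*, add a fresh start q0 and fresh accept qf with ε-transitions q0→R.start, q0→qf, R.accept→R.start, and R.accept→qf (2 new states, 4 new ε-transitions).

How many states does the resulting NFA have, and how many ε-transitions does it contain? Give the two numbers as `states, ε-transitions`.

20, 17

Recursing over subexpressions:
Each of the 7 symbol leaves contributes 2 states and 0 ε-transitions.
  0* = 4 states, 4 ε-transitions
  00 = 4 states, 1 ε-transition
  0*|00|1 = 12 states, 11 ε-transitions
  (0*|00|1)0 = 14 states, 12 ε-transitions
  01 = 4 states, 1 ε-transition
  (0*|00|1)0|01 = 20 states, 17 ε-transitions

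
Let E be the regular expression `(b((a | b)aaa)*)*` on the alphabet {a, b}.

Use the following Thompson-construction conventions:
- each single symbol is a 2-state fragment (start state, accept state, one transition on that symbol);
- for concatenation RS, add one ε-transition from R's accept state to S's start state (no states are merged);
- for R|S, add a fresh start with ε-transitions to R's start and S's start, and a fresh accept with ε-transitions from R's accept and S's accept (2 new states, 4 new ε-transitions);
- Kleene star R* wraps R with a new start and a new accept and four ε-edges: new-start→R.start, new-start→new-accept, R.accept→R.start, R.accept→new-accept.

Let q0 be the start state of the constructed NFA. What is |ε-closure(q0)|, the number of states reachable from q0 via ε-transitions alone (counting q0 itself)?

Work bottom-up. For each fragment F, track |ε-closure(F.start)| and whether F's accept lies in that closure (i.e. whether F accepts ε). A single-symbol fragment has closure size 1 and does not accept ε.
  a | b : |closure| = 1 + 1 + 1 = 3 (the new accept is not ε-reachable since no branch accepts ε)
  (a | b)aaa : same as the first factor's closure: |closure| = 3
  ((a | b)aaa)* : the star's fresh start ε-reaches both the body's start and the fresh accept: |closure| = 2 + 3 = 5
  b((a | b)aaa)* : same as the first factor's closure: |closure| = 1
  (b((a | b)aaa)*)* : the star's fresh start ε-reaches both the body's start and the fresh accept: |closure| = 2 + 1 = 3

3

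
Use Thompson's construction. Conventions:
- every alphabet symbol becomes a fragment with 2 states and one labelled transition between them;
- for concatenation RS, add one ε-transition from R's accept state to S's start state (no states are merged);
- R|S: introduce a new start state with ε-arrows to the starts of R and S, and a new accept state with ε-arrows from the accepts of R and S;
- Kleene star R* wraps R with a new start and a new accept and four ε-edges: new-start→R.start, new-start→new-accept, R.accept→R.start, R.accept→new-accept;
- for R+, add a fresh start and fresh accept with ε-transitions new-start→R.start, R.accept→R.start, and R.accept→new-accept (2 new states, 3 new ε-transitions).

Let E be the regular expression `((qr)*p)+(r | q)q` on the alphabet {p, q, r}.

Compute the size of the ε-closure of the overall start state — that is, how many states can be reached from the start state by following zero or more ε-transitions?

5

Let C(F) = |ε-closure(F.start)| within fragment F, and note whether F accepts ε. Symbol fragments have C = 1 and do not accept ε. Then:
  qr → same as the first factor's closure: |ε-closure| = 1
  (qr)* → the star's fresh start ε-reaches both the body's start and the fresh accept: |ε-closure| = 2 + 1 = 3
  (qr)*p → |ε-closure| = 3 + 1 = 4 (closure spills across the concat boundary because the left factor accepts ε)
  ((qr)*p)+ → new start ε-reaches only the body's start; the new accept needs a symbol first: |ε-closure| = 1 + 4 = 5
  r | q → |ε-closure| = 1 + 1 + 1 = 3 (the new accept is not ε-reachable since no branch accepts ε)
  ((qr)*p)+(r | q)q → |ε-closure| equals the left operand's closure size = 5 (its accept is not ε-reachable, so the closure stops there)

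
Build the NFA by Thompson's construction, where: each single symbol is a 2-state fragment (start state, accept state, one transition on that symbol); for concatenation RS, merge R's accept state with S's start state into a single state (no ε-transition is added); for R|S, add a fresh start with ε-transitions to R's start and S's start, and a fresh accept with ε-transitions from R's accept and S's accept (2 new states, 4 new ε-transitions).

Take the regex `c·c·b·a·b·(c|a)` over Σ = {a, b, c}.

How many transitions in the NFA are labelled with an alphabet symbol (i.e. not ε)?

7

Recursing over subexpressions:
Each of the 7 symbol leaves contributes exactly 1 symbol transition.
  c|a : 2 symbol transitions
  c·c·b·a·b·(c|a) : 7 symbol transitions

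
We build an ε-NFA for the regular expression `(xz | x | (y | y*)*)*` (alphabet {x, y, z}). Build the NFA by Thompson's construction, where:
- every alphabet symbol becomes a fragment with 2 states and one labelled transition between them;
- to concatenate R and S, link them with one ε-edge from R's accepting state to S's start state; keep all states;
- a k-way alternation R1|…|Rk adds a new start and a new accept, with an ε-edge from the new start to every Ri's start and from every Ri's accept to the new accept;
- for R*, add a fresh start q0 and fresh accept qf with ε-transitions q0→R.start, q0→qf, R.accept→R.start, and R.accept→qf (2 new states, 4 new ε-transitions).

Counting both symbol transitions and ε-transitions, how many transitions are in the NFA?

28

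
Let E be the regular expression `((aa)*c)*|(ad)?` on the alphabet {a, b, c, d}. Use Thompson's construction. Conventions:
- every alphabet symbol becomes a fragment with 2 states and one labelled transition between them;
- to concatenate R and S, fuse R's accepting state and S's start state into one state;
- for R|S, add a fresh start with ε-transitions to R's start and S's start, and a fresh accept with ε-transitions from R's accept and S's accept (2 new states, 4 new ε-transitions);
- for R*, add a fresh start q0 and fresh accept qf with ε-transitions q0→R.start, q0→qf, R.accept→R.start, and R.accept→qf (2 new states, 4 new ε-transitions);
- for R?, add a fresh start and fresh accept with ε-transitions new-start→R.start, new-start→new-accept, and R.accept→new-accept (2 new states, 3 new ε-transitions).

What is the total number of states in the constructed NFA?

15

By structural recursion:
Each of the 5 symbol leaves contributes a 2-state fragment.
  aa : 3 states
  (aa)* : 5 states
  (aa)*c : 6 states
  ((aa)*c)* : 8 states
  ad : 3 states
  (ad)? : 5 states
  ((aa)*c)*|(ad)? : 15 states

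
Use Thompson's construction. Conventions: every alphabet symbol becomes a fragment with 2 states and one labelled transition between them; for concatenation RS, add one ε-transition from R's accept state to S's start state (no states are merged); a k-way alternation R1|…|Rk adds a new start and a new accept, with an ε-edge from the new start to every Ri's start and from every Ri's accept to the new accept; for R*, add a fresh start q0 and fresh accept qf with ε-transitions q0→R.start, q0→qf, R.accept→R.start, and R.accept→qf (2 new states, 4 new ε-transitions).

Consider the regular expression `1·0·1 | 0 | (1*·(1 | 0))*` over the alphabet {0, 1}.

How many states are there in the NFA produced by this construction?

22

By structural recursion:
Each of the 7 symbol leaves contributes a 2-state fragment.
  1·0·1 — 6 states
  1* — 4 states
  1 | 0 — 6 states
  1*·(1 | 0) — 10 states
  (1*·(1 | 0))* — 12 states
  1·0·1 | 0 | (1*·(1 | 0))* — 22 states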